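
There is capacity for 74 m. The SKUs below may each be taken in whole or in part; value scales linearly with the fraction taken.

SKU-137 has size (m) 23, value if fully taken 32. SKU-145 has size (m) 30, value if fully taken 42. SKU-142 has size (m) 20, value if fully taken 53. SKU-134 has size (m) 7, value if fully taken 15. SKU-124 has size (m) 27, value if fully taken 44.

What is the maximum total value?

Best value per unit of size first: SKU-142 53/20≈2.65, SKU-134 15/7≈2.14, SKU-124 44/27≈1.63, SKU-145 42/30≈1.4, SKU-137 32/23≈1.39.
Take all of SKU-142 (20 m, value 53) — 54 m left.
Take all of SKU-134 (7 m, value 15) — 47 m left.
All 27 m of SKU-124 fit (value 44) — 20 remain.
Fill the last 20 m with part of SKU-145: 20/30 of it earns 28.
Total value = 140.

140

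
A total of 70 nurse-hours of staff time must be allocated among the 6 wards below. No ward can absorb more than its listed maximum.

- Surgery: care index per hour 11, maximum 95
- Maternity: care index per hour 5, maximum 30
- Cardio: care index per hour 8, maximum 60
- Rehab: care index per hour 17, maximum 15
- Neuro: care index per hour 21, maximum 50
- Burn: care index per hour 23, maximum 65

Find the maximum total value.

Highest care index per hour first: Burn 23 > Neuro 21 > Rehab 17 > Surgery 11 > Cardio 8 > Maternity 5.
Burn takes 65 to reach its cap of 65 ; 5 left.
Neuro: +5 (room for 50) → 5. Pool exhausted.
Total = 21×5 + 23×65 = 1600.

1600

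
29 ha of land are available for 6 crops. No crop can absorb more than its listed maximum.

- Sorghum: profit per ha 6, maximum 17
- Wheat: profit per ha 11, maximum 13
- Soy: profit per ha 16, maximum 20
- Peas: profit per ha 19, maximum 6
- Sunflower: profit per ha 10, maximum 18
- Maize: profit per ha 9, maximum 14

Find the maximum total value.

Rank by profit per ha: Peas 19 > Soy 16 > Wheat 11 > Sunflower 10 > Maize 9 > Sorghum 6.
Peas takes 6 to reach its cap of 6 ; 23 left.
Soy: +20 to 20 (cap) ; 3 left.
Wheat: +3 (room for 13) → 3. Pool exhausted.
Total = 11×3 + 16×20 + 19×6 = 467.

467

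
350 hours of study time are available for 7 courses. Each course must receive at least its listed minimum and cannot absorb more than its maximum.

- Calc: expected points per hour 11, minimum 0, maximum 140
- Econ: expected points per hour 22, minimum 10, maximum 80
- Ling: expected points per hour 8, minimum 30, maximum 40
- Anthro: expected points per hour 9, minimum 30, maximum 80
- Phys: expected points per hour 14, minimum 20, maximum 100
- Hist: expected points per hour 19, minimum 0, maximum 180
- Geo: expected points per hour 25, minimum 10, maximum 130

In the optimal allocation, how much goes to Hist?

60

Meeting every minimum uses 0+10+30+30+20+0+10 = 100 hours, leaving 250.
Order the courses by expected points per hour: Geo 25 > Econ 22 > Hist 19 > Phys 14 > Calc 11 > Anthro 9 > Ling 8.
Geo takes 120 more to reach its cap of 130 — 130 left.
Give Econ 70 more to hit its cap of 80 — 60 left.
Hist: +60 (room for 180) → 60. Pool exhausted.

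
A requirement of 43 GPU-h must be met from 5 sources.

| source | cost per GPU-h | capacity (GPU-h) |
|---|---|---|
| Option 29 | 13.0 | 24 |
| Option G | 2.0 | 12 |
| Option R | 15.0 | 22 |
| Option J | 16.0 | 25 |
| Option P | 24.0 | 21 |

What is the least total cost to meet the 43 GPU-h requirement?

Cheapest first:
Option G at 2.0: take all 12 GPU-h → 31 still needed.
Option 29 at 13.0: take all 24 GPU-h → 7 still needed.
Option R at 15.0: take 7 of its 22 → requirement met.
Option J, Option P: unused.
Cost = 12×2.0 + 24×13.0 + 7×15.0 = 441.

441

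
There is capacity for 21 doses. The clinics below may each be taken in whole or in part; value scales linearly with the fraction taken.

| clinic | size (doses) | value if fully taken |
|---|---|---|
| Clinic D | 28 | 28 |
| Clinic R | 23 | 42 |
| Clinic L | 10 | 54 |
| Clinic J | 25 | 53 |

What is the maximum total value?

77.32

Rank by value-to-size ratio: Clinic L 54/10≈5.4, Clinic J 53/25≈2.12, Clinic R 42/23≈1.83, Clinic D 28/28≈1.
All 10 doses of Clinic L fit (value 54) — 11 remain.
11 doses left: a 11/25 share of Clinic J gives 53×11/25 = 23.32.
Total value = 77.32.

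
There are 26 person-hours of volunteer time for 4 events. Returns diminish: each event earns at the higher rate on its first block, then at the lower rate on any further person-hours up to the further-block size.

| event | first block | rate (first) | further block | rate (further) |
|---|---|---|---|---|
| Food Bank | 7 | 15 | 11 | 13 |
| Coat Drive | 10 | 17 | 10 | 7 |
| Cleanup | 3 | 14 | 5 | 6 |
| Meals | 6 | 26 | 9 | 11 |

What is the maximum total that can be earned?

473

Treat each block as its own option and order by rate: Meals/tier1 26 > Coat Drive/tier1 17 > Food Bank/tier1 15 > Cleanup/tier1 14 > Food Bank/tier2 13 > Meals/tier2 11 > Coat Drive/tier2 7 > Cleanup/tier2 6.
Meals tier1 at 26: fill all 6 — 20 left.
Fill Coat Drive tier1 block (10 at 17) — 10 left.
Fill Food Bank tier1 block (7 at 15) — 3 left.
Cleanup tier1 at 14: fill all 3 — 0 left.
Total = 26×6 + 17×10 + 15×7 + 14×3 = 473.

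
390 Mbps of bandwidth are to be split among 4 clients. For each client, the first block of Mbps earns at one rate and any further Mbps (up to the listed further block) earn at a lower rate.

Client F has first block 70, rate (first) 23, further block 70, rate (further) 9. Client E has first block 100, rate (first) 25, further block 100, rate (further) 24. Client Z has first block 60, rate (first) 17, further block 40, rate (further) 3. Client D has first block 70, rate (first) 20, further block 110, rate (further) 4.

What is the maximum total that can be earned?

8760

Rank every tier by rate: Client E/T1 25 > Client E/T2 24 > Client F/T1 23 > Client D/T1 20 > Client Z/T1 17 > Client F/T2 9 > Client D/T2 4 > Client Z/T2 3.
Fill Client E T1 block (100 at 25) → 290 left.
Client E/T2 (24): +100 → 190 left.
Client F/T1 (23): +70 → 120 left.
Client D/T1 (20): +70 → 50 left.
Client Z T1 at 17: only 50 left, fill 50.
Total = 25×100 + 24×100 + 23×70 + 20×70 + 17×50 = 8760.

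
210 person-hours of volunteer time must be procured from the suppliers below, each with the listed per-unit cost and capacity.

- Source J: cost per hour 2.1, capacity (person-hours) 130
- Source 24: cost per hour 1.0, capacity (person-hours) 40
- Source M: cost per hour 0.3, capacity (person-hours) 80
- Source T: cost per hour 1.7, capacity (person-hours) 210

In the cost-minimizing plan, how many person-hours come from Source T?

90

Fill from the cheapest supplier first.
Source M (0.3): use full 80 ; 130 person-hours to go.
Source 24 (1.0): use full 40 ; 90 person-hours to go.
Take 90 from Source T at 1.7 to finish.
Source J: unused.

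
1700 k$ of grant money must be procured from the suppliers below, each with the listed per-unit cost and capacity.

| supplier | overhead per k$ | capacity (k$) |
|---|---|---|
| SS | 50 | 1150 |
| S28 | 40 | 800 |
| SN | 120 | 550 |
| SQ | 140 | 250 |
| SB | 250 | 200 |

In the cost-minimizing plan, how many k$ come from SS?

900

Use suppliers in increasing cost order.
Take 800 from S28 at 40 ; need 900 more.
SS at 50: take 900 of its 1150 ; requirement met.
SN, SQ, SB: unused.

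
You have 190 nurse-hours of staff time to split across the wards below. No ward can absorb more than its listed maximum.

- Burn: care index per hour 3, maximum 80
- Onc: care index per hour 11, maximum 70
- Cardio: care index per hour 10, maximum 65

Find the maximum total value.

1585

Rank by care index per hour: Onc 11 > Cardio 10 > Burn 3.
Onc takes 70 to reach its cap of 70 → 120 left.
Cardio takes 65 to reach its cap of 65 → 55 left.
Burn: +55 (room for 80) → 55. Pool exhausted.
Total = 3×55 + 11×70 + 10×65 = 1585.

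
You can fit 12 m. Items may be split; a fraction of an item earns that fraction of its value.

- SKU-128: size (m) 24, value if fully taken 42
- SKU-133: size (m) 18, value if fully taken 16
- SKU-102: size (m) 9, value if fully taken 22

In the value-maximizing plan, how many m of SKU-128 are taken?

Sort by value density: SKU-102 22/9≈2.44, SKU-128 42/24≈1.75, SKU-133 16/18≈0.889.
SKU-102: take in full, 9 m for value 22 → 3 left.
Fill the last 3 m with part of SKU-128: 3/24 of it earns 5.25.

3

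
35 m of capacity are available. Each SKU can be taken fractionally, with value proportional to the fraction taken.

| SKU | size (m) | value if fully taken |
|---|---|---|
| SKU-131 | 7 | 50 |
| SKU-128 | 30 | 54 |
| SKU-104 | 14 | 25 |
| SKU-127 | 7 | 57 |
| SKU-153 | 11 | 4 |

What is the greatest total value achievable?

144.8

Rank by value-to-size ratio: SKU-127 57/7≈8.14, SKU-131 50/7≈7.14, SKU-128 54/30≈1.8, SKU-104 25/14≈1.79, SKU-153 4/11≈0.364.
SKU-127: take in full, 7 m for value 57 ; 28 left.
SKU-131: take in full, 7 m for value 50 ; 21 left.
Fill the last 21 m with part of SKU-128: 21/30 of it earns 37.8.
Total value = 144.8.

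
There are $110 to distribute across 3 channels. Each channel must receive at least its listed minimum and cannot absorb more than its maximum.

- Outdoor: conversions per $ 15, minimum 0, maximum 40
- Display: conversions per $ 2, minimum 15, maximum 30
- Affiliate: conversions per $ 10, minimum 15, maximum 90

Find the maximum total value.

Meeting every minimum uses 0+15+15 = 30 $, leaving 80.
Order the channels by conversions per $: Outdoor 15 > Affiliate 10 > Display 2.
Give Outdoor 40 more to hit its cap of 40 → 40 left.
Only 40 left; Affiliate takes them to reach 55.
Total = 15×40 + 2×15 + 10×55 = 1180.

1180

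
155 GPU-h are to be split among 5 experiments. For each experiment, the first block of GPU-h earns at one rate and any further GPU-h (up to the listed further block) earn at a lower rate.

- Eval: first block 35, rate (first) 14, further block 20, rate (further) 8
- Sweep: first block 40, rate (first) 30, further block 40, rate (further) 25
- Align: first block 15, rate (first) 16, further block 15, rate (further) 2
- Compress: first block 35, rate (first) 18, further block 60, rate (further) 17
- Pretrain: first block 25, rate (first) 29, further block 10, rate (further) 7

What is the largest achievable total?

Treat each block as its own option and order by rate: Sweep/T1 30 > Pretrain/T1 29 > Sweep/T2 25 > Compress/T1 18 > Compress/T2 17 > Align/T1 16 > Eval/T1 14 > Eval/T2 8 > Pretrain/T2 7 > Align/T2 2.
Fill Sweep T1 block (40 at 30) → 115 left.
Fill Pretrain T1 block (25 at 29) → 90 left.
Fill Sweep T2 block (40 at 25) → 50 left.
Fill Compress T1 block (35 at 18) → 15 left.
Compress/T2: +15 of 60 at 17; pool empty.
Total = 30×40 + 29×25 + 25×40 + 18×35 + 17×15 = 3810.

3810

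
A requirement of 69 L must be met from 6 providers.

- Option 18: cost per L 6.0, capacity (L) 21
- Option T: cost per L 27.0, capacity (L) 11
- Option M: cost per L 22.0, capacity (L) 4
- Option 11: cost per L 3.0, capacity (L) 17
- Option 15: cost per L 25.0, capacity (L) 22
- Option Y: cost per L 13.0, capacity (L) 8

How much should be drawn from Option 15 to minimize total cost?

Use providers in increasing cost order.
Option 11 (3.0): use full 17 → 52 L to go.
Option 18 (6.0): use full 21 → 31 L to go.
Option Y at 13.0: take all 8 L → 23 still needed.
Option M at 22.0: take all 4 L → 19 still needed.
Take 19 from Option 15 at 25.0 to finish.
Option T: unused.

19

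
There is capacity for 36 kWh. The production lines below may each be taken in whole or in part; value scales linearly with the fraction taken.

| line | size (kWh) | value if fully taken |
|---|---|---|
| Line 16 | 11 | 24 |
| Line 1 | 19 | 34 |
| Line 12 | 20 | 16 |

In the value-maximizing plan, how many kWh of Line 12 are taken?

6

Best value per unit of size first: Line 16 24/11≈2.18, Line 1 34/19≈1.79, Line 12 16/20≈0.8.
Take all of Line 16 (11 kWh, value 24) — 25 kWh left.
All 19 kWh of Line 1 fit (value 34) — 6 remain.
Only 6 kWh remain; take 6/20 of Line 12 for value 16×6/20 = 4.8.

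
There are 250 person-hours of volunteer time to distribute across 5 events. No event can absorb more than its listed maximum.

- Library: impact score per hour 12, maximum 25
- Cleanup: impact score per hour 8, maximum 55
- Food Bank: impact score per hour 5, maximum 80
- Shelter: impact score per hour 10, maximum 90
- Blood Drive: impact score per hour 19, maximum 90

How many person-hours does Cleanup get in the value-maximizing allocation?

Rank by impact score per hour: Blood Drive 19 > Library 12 > Shelter 10 > Cleanup 8 > Food Bank 5.
Give Blood Drive 90 to hit its cap of 90 → 160 left.
Give Library 25 to hit its cap of 25 → 135 left.
Shelter: +90 to 90 (cap) → 45 left.
Cleanup has room for 55 but only 45 remain, so it gets 45.

45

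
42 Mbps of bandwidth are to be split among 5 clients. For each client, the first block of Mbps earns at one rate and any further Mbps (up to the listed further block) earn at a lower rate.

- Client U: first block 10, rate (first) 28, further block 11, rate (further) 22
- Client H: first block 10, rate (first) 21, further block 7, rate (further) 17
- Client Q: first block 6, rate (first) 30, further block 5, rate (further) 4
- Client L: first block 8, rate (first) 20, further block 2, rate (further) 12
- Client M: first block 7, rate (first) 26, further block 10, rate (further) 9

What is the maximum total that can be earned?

Treat each block as its own option and order by rate: Client Q/T1 30 > Client U/T1 28 > Client M/T1 26 > Client U/T2 22 > Client H/T1 21 > Client L/T1 20 > Client H/T2 17 > Client L/T2 12 > Client M/T2 9 > Client Q/T2 4.
Client Q/T1 (30): +6 — 36 left.
Client U/T1 (28): +10 — 26 left.
Fill Client M T1 block (7 at 26) — 19 left.
Fill Client U T2 block (11 at 22) — 8 left.
Client H/T1: +8 of 10 at 21; pool empty.
Total = 30×6 + 28×10 + 26×7 + 22×11 + 21×8 = 1052.

1052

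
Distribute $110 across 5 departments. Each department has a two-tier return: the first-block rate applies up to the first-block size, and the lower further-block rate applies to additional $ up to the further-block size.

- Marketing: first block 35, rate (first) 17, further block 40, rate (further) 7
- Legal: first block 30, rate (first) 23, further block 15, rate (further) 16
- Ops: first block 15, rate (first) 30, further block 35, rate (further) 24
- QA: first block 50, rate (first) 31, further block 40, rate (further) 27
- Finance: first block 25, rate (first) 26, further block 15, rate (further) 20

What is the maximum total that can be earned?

Treat each block as its own option and order by rate: QA/first 31 > Ops/first 30 > QA/second 27 > Finance/first 26 > Ops/second 24 > Legal/first 23 > Finance/second 20 > Marketing/first 17 > Legal/second 16 > Marketing/second 7.
QA first at 31: fill all 50 → 60 left.
Ops/first (30): +15 → 45 left.
Fill QA second block (40 at 27) → 5 left.
5 remain; put them into Finance first at 26.
Total = 31×50 + 30×15 + 27×40 + 26×5 = 3210.

3210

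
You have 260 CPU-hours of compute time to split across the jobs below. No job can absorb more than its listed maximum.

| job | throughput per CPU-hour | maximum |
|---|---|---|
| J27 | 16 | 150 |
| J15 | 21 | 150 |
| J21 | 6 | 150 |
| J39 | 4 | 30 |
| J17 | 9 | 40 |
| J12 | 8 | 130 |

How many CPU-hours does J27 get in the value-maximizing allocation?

110

Rank by throughput per CPU-hour: J15 21 > J27 16 > J17 9 > J12 8 > J21 6 > J39 4.
J15 takes 150 to reach its cap of 150 → 110 left.
J27: +110 (room for 150) → 110. Pool exhausted.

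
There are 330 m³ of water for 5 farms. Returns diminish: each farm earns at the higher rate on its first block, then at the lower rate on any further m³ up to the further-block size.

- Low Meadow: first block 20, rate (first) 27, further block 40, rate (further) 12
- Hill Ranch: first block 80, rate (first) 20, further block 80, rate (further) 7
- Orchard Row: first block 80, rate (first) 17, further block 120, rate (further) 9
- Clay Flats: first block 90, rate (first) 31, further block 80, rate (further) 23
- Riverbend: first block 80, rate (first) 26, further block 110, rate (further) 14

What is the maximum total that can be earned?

Treat each block as its own option and order by rate: Clay Flats/T1 31 > Low Meadow/T1 27 > Riverbend/T1 26 > Clay Flats/T2 23 > Hill Ranch/T1 20 > Orchard Row/T1 17 > Riverbend/T2 14 > Low Meadow/T2 12 > Orchard Row/T2 9 > Hill Ranch/T2 7.
Clay Flats/T1 (31): +90 → 240 left.
Low Meadow/T1 (27): +20 → 220 left.
Riverbend T1 at 26: fill all 80 → 140 left.
Clay Flats T2 at 23: fill all 80 → 60 left.
Hill Ranch/T1: +60 of 80 at 20; pool empty.
Total = 31×90 + 27×20 + 26×80 + 23×80 + 20×60 = 8450.

8450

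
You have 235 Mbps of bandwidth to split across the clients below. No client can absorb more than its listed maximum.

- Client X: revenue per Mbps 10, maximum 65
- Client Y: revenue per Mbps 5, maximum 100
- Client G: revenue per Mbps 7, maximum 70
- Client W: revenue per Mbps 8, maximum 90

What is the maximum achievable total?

Order the clients by revenue per Mbps: Client X 10 > Client W 8 > Client G 7 > Client Y 5.
Give Client X 65 to hit its cap of 65 — 170 left.
Give Client W 90 to hit its cap of 90 — 80 left.
Client G: +70 to 70 (cap) — 10 left.
Client Y has room for 100 but only 10 remain, so it gets 10.
Total = 10×65 + 5×10 + 7×70 + 8×90 = 1910.

1910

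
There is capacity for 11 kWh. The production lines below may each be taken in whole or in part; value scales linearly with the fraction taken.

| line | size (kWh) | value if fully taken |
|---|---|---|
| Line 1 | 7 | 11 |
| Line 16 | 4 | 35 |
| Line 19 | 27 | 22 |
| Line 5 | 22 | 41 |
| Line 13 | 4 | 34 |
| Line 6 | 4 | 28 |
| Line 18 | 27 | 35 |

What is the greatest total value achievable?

90

Best value per unit of size first: Line 16 35/4≈8.75, Line 13 34/4≈8.5, Line 6 28/4≈7, Line 5 41/22≈1.86, Line 1 11/7≈1.57, Line 18 35/27≈1.3, Line 19 22/27≈0.815.
Take all of Line 16 (4 kWh, value 35) ; 7 kWh left.
All 4 kWh of Line 13 fit (value 34) ; 3 remain.
Only 3 kWh remain; take 3/4 of Line 6 for value 28×3/4 = 21.
Total value = 90.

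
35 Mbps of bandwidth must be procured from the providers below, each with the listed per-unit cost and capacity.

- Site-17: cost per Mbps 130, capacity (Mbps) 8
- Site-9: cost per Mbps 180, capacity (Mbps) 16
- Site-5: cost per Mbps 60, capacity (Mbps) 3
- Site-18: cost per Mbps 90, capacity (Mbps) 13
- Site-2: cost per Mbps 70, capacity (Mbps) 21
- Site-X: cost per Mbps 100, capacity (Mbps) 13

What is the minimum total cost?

Use providers in increasing cost order.
Site-5 at 60: take all 3 Mbps ; 32 still needed.
Site-2 at 70: take all 21 Mbps ; 11 still needed.
Site-18 at 90: take 11 of its 13 ; requirement met.
Site-X, Site-17, Site-9: unused.
Cost = 3×60 + 21×70 + 11×90 = 2640.

2640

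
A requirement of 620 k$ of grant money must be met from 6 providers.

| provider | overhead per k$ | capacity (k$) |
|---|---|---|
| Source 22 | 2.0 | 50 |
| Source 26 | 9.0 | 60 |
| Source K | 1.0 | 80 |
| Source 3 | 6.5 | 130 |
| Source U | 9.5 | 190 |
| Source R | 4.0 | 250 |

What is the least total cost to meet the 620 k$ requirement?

Cheapest first:
Source K at 1.0: take all 80 k$ ; 540 still needed.
Take 50 from Source 22 at 2.0 ; need 490 more.
Source R at 4.0: take all 250 k$ ; 240 still needed.
Source 3 (6.5): use full 130 ; 110 k$ to go.
Source 26 (9.0): use full 60 ; 50 k$ to go.
Take 50 from Source U at 9.5 to finish.
Cost = 80×1.0 + 50×2.0 + 250×4.0 + 130×6.5 + 60×9.0 + 50×9.5 = 3040.

3040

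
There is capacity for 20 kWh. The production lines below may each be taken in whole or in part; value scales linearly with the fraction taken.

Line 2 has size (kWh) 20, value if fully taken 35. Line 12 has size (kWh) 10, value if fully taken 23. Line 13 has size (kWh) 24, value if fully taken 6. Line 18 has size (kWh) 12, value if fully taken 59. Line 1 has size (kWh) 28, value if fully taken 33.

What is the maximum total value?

Rank by value-to-size ratio: Line 18 59/12≈4.92, Line 12 23/10≈2.3, Line 2 35/20≈1.75, Line 1 33/28≈1.18, Line 13 6/24≈0.25.
Take all of Line 18 (12 kWh, value 59) → 8 kWh left.
Only 8 kWh remain; take 8/10 of Line 12 for value 23×8/10 = 18.4.
Total value = 77.4.

77.4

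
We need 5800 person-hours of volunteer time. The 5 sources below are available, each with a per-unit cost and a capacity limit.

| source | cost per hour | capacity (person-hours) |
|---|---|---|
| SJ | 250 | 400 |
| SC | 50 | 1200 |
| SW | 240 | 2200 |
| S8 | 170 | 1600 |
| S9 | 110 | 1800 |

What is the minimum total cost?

Cheapest first:
Take 1200 from SC at 50 → need 4600 more.
Take 1800 from S9 at 110 → need 2800 more.
Take 1600 from S8 at 170 → need 1200 more.
Take 1200 from SW at 240 to finish.
SJ: unused.
Cost = 1200×50 + 1800×110 + 1600×170 + 1200×240 = 818000.

818000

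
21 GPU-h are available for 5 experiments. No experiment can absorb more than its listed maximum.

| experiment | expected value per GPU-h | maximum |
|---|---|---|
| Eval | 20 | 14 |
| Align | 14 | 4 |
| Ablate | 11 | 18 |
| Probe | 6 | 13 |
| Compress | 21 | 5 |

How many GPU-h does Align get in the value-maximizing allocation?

2

Order the experiments by expected value per GPU-h: Compress 21 > Eval 20 > Align 14 > Ablate 11 > Probe 6.
Compress: +5 to 5 (cap) — 16 left.
Give Eval 14 to hit its cap of 14 — 2 left.
Align has room for 4 but only 2 remain, so it gets 2.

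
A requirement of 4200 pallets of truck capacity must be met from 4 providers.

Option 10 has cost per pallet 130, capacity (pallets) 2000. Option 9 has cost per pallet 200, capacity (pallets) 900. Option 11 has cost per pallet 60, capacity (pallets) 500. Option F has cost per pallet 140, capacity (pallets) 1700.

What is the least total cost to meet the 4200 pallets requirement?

Fill from the cheapest provider first.
Option 11 at 60: take all 500 pallets — 3700 still needed.
Option 10 at 130: take all 2000 pallets — 1700 still needed.
Option F (140): use full 1700 — 0 pallets to go.
Option 9: unused.
Cost = 500×60 + 2000×130 + 1700×140 = 528000.

528000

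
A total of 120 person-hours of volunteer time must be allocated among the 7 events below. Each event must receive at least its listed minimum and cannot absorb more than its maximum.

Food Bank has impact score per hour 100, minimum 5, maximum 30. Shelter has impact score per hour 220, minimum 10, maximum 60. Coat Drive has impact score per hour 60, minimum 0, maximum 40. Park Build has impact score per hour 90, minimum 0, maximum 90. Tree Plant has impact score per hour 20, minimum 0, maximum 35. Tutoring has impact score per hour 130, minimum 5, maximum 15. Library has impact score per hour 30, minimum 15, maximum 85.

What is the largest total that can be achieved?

18600

Meeting every minimum uses 5+10+0+0+0+5+15 = 35 person-hours, leaving 85.
Highest impact score per hour first: Shelter 220 > Tutoring 130 > Food Bank 100 > Park Build 90 > Coat Drive 60 > Library 30 > Tree Plant 20.
Shelter takes 50 more to reach its cap of 60 → 35 left.
Give Tutoring 10 more to hit its cap of 15 → 25 left.
Give Food Bank 25 more to hit its cap of 30 → 0 left.
Total = 100×30 + 220×60 + 130×15 + 30×15 = 18600.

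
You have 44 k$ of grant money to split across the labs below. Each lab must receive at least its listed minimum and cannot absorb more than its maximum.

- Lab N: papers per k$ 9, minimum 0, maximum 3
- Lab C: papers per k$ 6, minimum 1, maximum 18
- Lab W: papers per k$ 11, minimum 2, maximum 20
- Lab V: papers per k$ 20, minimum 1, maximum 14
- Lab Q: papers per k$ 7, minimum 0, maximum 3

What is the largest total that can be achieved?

572

Meeting every minimum uses 0+1+2+1+0 = 4 k$, leaving 40.
Highest papers per k$ first: Lab V 20 > Lab W 11 > Lab N 9 > Lab Q 7 > Lab C 6.
Give Lab V 13 more to hit its cap of 14 → 27 left.
Give Lab W 18 more to hit its cap of 20 → 9 left.
Lab N takes 3 more to reach its cap of 3 → 6 left.
Give Lab Q 3 more to hit its cap of 3 → 3 left.
Only 3 left; Lab C takes them to reach 4.
Total = 9×3 + 6×4 + 11×20 + 20×14 + 7×3 = 572.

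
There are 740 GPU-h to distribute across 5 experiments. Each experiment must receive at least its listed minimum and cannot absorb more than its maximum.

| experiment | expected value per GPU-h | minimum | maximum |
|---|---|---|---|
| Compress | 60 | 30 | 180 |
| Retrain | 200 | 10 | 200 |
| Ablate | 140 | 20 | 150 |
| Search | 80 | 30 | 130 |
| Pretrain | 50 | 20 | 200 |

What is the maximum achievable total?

86200

Meeting every minimum uses 30+10+20+30+20 = 110 GPU-h, leaving 630.
Highest expected value per GPU-h first: Retrain 200 > Ablate 140 > Search 80 > Compress 60 > Pretrain 50.
Retrain: +190 to 200 (cap) — 440 left.
Ablate: +130 to 150 (cap) — 310 left.
Give Search 100 more to hit its cap of 130 — 210 left.
Compress: +150 to 180 (cap) — 60 left.
Pretrain: +60 (room for 180) → 80. Pool exhausted.
Total = 60×180 + 200×200 + 140×150 + 80×130 + 50×80 = 86200.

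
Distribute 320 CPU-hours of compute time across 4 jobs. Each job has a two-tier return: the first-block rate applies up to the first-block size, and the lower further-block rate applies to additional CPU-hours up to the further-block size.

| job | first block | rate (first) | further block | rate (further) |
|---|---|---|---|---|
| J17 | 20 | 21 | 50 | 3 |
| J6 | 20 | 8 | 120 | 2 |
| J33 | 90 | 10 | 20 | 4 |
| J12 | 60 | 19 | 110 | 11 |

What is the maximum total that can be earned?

Rank every tier by rate: J17/tier1 21 > J12/tier1 19 > J12/tier2 11 > J33/tier1 10 > J6/tier1 8 > J33/tier2 4 > J17/tier2 3 > J6/tier2 2.
J17/tier1 (21): +20 → 300 left.
J12/tier1 (19): +60 → 240 left.
J12 tier2 at 11: fill all 110 → 130 left.
Fill J33 tier1 block (90 at 10) → 40 left.
J6 tier1 at 8: fill all 20 → 20 left.
J33/tier2 (4): +20 → 0 left.
Total = 21×20 + 19×60 + 11×110 + 10×90 + 8×20 + 4×20 = 3910.

3910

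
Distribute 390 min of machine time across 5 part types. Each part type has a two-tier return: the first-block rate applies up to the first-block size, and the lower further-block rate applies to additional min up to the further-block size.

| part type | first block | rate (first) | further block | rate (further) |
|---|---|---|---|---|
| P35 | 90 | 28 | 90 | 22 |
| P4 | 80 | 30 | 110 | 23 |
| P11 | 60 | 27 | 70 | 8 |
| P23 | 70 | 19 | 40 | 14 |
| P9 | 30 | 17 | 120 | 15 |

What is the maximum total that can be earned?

Order all 10 blocks by rate: P4/tier1 30 > P35/tier1 28 > P11/tier1 27 > P4/tier2 23 > P35/tier2 22 > P23/tier1 19 > P9/tier1 17 > P9/tier2 15 > P23/tier2 14 > P11/tier2 8.
P4/tier1 (30): +80 ; 310 left.
P35 tier1 at 28: fill all 90 ; 220 left.
P11/tier1 (27): +60 ; 160 left.
Fill P4 tier2 block (110 at 23) ; 50 left.
P35 tier2 at 22: only 50 left, fill 50.
Total = 30×80 + 28×90 + 27×60 + 23×110 + 22×50 = 10170.

10170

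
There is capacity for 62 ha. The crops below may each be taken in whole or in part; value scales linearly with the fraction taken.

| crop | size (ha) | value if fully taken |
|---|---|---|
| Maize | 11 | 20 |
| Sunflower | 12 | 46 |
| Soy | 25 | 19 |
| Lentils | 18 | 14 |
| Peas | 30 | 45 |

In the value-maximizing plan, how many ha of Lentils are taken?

9

Rank by value-to-size ratio: Sunflower 46/12≈3.83, Maize 20/11≈1.82, Peas 45/30≈1.5, Lentils 14/18≈0.778, Soy 19/25≈0.76.
Sunflower: take in full, 12 ha for value 46 → 50 left.
All 11 ha of Maize fit (value 20) → 39 remain.
All 30 ha of Peas fit (value 45) → 9 remain.
Fill the last 9 ha with part of Lentils: 9/18 of it earns 7.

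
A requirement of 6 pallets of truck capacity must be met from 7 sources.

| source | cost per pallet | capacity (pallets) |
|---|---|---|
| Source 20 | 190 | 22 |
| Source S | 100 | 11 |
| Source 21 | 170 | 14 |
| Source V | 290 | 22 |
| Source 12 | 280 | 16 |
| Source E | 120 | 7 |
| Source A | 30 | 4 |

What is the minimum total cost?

Cheapest first:
Take 4 from Source A at 30 → need 2 more.
Source S (100): take the remaining 2 → done.
Source E, Source 21, Source 20, Source 12, Source V: unused.
Cost = 4×30 + 2×100 = 320.

320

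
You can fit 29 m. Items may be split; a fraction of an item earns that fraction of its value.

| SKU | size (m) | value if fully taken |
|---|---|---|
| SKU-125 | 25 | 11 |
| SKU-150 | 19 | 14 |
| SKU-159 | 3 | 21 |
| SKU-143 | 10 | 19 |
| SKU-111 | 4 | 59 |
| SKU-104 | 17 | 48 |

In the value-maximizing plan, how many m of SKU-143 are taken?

Sort by value density: SKU-111 59/4≈14.8, SKU-159 21/3≈7, SKU-104 48/17≈2.82, SKU-143 19/10≈1.9, SKU-150 14/19≈0.737, SKU-125 11/25≈0.44.
All 4 m of SKU-111 fit (value 59) ; 25 remain.
All 3 m of SKU-159 fit (value 21) ; 22 remain.
Take all of SKU-104 (17 m, value 48) ; 5 m left.
Fill the last 5 m with part of SKU-143: 5/10 of it earns 9.5.

5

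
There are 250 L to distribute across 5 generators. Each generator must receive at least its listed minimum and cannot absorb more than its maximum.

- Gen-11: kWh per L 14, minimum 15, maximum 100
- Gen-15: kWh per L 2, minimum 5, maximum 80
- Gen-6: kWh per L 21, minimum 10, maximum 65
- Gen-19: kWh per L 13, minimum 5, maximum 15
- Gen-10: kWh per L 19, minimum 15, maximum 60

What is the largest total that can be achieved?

4120

Meeting every minimum uses 15+5+10+5+15 = 50 L, leaving 200.
Order the generators by kWh per L: Gen-6 21 > Gen-10 19 > Gen-11 14 > Gen-19 13 > Gen-15 2.
Gen-6 takes 55 more to reach its cap of 65 — 145 left.
Give Gen-10 45 more to hit its cap of 60 — 100 left.
Gen-11: +85 to 100 (cap) — 15 left.
Gen-19: +10 to 15 (cap) — 5 left.
Gen-15: +5 (room for 75) → 10. Pool exhausted.
Total = 14×100 + 2×10 + 21×65 + 13×15 + 19×60 = 4120.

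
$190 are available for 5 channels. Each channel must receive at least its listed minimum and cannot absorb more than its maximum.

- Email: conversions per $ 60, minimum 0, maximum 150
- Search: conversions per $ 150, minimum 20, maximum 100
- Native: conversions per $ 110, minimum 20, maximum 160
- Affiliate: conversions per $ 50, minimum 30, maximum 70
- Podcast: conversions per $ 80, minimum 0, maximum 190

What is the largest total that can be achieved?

Meeting every minimum uses 0+20+20+30+0 = 70 $, leaving 120.
Rank by conversions per $: Search 150 > Native 110 > Podcast 80 > Email 60 > Affiliate 50.
Search: +80 to 100 (cap) — 40 left.
Only 40 left; Native takes them to reach 60.
Total = 150×100 + 110×60 + 50×30 = 23100.

23100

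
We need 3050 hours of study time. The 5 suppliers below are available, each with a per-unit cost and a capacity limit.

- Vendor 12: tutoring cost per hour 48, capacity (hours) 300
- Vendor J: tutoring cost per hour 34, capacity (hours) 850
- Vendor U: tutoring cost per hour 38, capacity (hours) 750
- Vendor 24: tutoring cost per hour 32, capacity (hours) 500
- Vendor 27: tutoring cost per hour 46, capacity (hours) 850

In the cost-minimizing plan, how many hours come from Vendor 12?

100

Fill from the cheapest supplier first.
Vendor 24 at 32: take all 500 hours → 2550 still needed.
Vendor J at 34: take all 850 hours → 1700 still needed.
Vendor U at 38: take all 750 hours → 950 still needed.
Vendor 27 (46): use full 850 → 100 hours to go.
Take 100 from Vendor 12 at 48 to finish.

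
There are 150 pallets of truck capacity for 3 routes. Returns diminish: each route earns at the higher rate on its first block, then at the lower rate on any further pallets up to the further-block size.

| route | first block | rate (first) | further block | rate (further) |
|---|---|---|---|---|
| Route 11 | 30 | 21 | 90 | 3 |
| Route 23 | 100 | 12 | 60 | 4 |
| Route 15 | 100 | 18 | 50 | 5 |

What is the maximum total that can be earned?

Treat each block as its own option and order by rate: Route 11/T1 21 > Route 15/T1 18 > Route 23/T1 12 > Route 15/T2 5 > Route 23/T2 4 > Route 11/T2 3.
Fill Route 11 T1 block (30 at 21) — 120 left.
Fill Route 15 T1 block (100 at 18) — 20 left.
20 remain; put them into Route 23 T1 at 12.
Total = 21×30 + 18×100 + 12×20 = 2670.

2670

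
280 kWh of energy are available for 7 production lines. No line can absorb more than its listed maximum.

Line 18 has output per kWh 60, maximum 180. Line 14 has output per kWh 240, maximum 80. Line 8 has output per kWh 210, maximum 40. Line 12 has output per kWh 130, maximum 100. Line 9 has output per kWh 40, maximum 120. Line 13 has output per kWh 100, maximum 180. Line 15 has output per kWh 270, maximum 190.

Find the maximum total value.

72600

Highest output per kWh first: Line 15 270 > Line 14 240 > Line 8 210 > Line 12 130 > Line 13 100 > Line 18 60 > Line 9 40.
Line 15 takes 190 to reach its cap of 190 → 90 left.
Line 14: +80 to 80 (cap) → 10 left.
Only 10 left; Line 8 takes them to reach 10.
Total = 240×80 + 210×10 + 270×190 = 72600.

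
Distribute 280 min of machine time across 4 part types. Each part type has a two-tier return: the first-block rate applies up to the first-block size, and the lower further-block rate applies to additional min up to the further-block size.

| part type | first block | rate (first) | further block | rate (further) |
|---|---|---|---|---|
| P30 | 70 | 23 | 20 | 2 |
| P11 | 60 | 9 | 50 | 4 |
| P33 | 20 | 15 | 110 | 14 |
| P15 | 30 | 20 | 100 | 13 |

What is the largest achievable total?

Order all 8 blocks by rate: P30/first 23 > P15/first 20 > P33/first 15 > P33/second 14 > P15/second 13 > P11/first 9 > P11/second 4 > P30/second 2.
P30/first (23): +70 → 210 left.
P15 first at 20: fill all 30 → 180 left.
P33/first (15): +20 → 160 left.
P33/second (14): +110 → 50 left.
50 remain; put them into P15 second at 13.
Total = 23×70 + 20×30 + 15×20 + 14×110 + 13×50 = 4700.

4700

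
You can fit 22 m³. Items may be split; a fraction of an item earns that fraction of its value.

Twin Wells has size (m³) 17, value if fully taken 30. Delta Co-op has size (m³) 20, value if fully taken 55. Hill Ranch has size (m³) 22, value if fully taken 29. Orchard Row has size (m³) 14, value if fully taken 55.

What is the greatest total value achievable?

Best value per unit of size first: Orchard Row 55/14≈3.93, Delta Co-op 55/20≈2.75, Twin Wells 30/17≈1.76, Hill Ranch 29/22≈1.32.
All 14 m³ of Orchard Row fit (value 55) — 8 remain.
8 m³ left: a 8/20 share of Delta Co-op gives 55×8/20 = 22.
Total value = 77.

77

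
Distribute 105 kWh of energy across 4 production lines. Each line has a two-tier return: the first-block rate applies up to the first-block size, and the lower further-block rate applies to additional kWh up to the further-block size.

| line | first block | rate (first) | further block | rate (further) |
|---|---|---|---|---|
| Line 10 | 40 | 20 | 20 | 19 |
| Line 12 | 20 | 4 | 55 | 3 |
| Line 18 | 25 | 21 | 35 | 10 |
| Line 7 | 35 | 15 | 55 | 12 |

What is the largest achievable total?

Rank every tier by rate: Line 18/first 21 > Line 10/first 20 > Line 10/second 19 > Line 7/first 15 > Line 7/second 12 > Line 18/second 10 > Line 12/first 4 > Line 12/second 3.
Line 18 first at 21: fill all 25 → 80 left.
Line 10 first at 20: fill all 40 → 40 left.
Line 10 second at 19: fill all 20 → 20 left.
20 remain; put them into Line 7 first at 15.
Total = 21×25 + 20×40 + 19×20 + 15×20 = 2005.

2005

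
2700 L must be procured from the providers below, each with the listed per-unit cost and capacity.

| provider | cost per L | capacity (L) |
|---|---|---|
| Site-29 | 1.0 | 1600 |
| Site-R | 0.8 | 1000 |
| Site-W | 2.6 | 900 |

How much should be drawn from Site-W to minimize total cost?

100

Cheapest first:
Site-R at 0.8: take all 1000 L ; 1700 still needed.
Take 1600 from Site-29 at 1.0 ; need 100 more.
Take 100 from Site-W at 2.6 to finish.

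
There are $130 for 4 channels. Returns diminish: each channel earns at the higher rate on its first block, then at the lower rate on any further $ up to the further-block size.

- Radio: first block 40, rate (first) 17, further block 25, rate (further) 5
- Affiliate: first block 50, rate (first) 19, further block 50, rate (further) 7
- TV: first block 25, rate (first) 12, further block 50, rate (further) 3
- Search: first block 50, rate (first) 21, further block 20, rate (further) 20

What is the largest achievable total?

2570

Treat each block as its own option and order by rate: Search/first 21 > Search/second 20 > Affiliate/first 19 > Radio/first 17 > TV/first 12 > Affiliate/second 7 > Radio/second 5 > TV/second 3.
Fill Search first block (50 at 21) — 80 left.
Search second at 20: fill all 20 — 60 left.
Affiliate first at 19: fill all 50 — 10 left.
Radio/first: +10 of 40 at 17; pool empty.
Total = 21×50 + 20×20 + 19×50 + 17×10 = 2570.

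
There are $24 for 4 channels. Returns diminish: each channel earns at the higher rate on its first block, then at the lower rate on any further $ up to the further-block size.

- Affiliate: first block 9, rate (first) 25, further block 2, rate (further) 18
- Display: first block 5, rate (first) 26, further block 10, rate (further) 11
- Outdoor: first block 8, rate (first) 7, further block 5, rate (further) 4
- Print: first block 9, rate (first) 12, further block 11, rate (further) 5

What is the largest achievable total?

487

Treat each block as its own option and order by rate: Display/T1 26 > Affiliate/T1 25 > Affiliate/T2 18 > Print/T1 12 > Display/T2 11 > Outdoor/T1 7 > Print/T2 5 > Outdoor/T2 4.
Display/T1 (26): +5 — 19 left.
Affiliate T1 at 25: fill all 9 — 10 left.
Affiliate/T2 (18): +2 — 8 left.
Print T1 at 12: only 8 left, fill 8.
Total = 26×5 + 25×9 + 18×2 + 12×8 = 487.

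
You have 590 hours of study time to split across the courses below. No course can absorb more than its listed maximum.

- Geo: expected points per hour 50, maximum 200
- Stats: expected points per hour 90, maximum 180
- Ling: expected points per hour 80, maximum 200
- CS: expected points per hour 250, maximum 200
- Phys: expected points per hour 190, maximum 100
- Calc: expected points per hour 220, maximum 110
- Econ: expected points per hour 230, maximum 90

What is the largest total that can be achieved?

122000

Order the courses by expected points per hour: CS 250 > Econ 230 > Calc 220 > Phys 190 > Stats 90 > Ling 80 > Geo 50.
CS: +200 to 200 (cap) ; 390 left.
Econ takes 90 to reach its cap of 90 ; 300 left.
Calc: +110 to 110 (cap) ; 190 left.
Give Phys 100 to hit its cap of 100 ; 90 left.
Stats has room for 180 but only 90 remain, so it gets 90.
Total = 90×90 + 250×200 + 190×100 + 220×110 + 230×90 = 122000.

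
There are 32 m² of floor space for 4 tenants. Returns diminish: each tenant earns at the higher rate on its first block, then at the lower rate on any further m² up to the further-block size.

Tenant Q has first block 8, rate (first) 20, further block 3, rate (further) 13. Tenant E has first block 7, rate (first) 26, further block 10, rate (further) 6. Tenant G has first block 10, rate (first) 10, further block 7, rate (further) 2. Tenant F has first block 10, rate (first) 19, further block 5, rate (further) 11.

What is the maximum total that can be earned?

Treat each block as its own option and order by rate: Tenant E/T1 26 > Tenant Q/T1 20 > Tenant F/T1 19 > Tenant Q/T2 13 > Tenant F/T2 11 > Tenant G/T1 10 > Tenant E/T2 6 > Tenant G/T2 2.
Tenant E T1 at 26: fill all 7 ; 25 left.
Tenant Q T1 at 20: fill all 8 ; 17 left.
Tenant F/T1 (19): +10 ; 7 left.
Tenant Q T2 at 13: fill all 3 ; 4 left.
Tenant F T2 at 11: only 4 left, fill 4.
Total = 26×7 + 20×8 + 19×10 + 13×3 + 11×4 = 615.

615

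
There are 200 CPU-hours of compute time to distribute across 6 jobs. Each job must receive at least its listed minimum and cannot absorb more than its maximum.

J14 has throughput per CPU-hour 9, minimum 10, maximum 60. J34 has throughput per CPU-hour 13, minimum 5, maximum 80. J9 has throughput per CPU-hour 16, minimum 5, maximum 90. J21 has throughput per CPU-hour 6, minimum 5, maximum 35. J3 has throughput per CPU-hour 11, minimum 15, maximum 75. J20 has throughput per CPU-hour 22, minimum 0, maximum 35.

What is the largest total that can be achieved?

3080

Meeting every minimum uses 10+5+5+5+15+0 = 40 CPU-hours, leaving 160.
Order the jobs by throughput per CPU-hour: J20 22 > J9 16 > J34 13 > J3 11 > J14 9 > J21 6.
J20: +35 to 35 (cap) — 125 left.
J9 takes 85 more to reach its cap of 90 — 40 left.
J34: +40 (room for 75) → 45. Pool exhausted.
Total = 9×10 + 13×45 + 16×90 + 6×5 + 11×15 + 22×35 = 3080.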